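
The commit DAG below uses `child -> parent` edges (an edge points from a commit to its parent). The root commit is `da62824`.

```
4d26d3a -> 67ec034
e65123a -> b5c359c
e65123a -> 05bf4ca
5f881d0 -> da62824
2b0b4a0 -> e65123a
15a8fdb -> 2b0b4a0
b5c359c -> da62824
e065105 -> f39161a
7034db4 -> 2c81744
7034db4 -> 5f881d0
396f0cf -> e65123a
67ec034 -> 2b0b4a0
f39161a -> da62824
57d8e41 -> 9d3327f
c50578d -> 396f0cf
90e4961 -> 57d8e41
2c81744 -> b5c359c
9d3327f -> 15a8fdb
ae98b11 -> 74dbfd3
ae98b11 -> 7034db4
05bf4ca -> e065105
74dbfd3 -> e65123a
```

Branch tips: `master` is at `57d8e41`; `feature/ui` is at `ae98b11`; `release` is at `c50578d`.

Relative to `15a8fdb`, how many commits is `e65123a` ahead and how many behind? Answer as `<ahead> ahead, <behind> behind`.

0 ahead, 2 behind

Reachable from e65123a: {05bf4ca, b5c359c, da62824, e065105, e65123a, f39161a}.
Reachable from 15a8fdb: {05bf4ca, 15a8fdb, 2b0b4a0, b5c359c, da62824, e065105, e65123a, f39161a}.
Only in e65123a's history (ahead): {} — 0.
Only in 15a8fdb's history (behind): {15a8fdb, 2b0b4a0} — 2.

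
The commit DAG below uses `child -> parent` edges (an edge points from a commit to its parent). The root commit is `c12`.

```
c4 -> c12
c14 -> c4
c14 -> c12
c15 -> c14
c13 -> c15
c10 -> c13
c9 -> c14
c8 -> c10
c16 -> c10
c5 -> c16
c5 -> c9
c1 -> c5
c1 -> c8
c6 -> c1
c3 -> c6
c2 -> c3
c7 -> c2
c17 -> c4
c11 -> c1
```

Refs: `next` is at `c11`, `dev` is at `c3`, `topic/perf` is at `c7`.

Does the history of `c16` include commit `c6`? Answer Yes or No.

No

Ancestors of c16: {c10, c12, c13, c14, c15, c16, c4}.
c6 is not in that set, so it is not an ancestor of c16.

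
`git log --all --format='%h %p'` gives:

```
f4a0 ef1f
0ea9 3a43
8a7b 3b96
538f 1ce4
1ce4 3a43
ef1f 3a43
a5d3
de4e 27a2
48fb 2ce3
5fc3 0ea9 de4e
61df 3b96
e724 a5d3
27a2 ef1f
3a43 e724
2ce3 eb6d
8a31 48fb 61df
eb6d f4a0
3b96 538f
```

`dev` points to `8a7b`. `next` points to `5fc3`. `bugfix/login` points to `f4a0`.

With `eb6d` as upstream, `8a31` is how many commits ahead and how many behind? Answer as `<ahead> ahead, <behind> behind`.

Reachable from 8a31: {1ce4, 2ce3, 3a43, 3b96, 48fb, 538f, 61df, 8a31, a5d3, e724, eb6d, ef1f, f4a0}.
Reachable from eb6d: {3a43, a5d3, e724, eb6d, ef1f, f4a0}.
Only in 8a31's history (ahead): {1ce4, 2ce3, 3b96, 48fb, 538f, 61df, 8a31} — 7.
Only in eb6d's history (behind): {} — 0.

7 ahead, 0 behind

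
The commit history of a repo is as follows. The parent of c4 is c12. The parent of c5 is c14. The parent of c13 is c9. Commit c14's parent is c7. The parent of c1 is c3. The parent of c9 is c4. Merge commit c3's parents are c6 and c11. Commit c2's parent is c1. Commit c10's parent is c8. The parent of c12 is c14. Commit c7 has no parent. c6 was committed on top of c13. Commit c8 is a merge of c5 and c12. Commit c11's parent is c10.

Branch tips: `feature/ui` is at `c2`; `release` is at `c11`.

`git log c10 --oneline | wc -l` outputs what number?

Walking parent pointers from c10: reachable set = {c10, c12, c14, c5, c7, c8}.
That is 6 commits.

6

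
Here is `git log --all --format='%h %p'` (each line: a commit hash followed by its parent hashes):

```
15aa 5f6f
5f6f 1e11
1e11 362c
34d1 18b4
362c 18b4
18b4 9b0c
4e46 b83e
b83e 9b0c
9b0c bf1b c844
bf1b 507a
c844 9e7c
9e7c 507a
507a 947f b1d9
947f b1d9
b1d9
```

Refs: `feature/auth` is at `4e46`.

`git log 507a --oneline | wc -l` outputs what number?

3

Walking parent pointers from 507a: reachable set = {507a, 947f, b1d9}.
That is 3 commits.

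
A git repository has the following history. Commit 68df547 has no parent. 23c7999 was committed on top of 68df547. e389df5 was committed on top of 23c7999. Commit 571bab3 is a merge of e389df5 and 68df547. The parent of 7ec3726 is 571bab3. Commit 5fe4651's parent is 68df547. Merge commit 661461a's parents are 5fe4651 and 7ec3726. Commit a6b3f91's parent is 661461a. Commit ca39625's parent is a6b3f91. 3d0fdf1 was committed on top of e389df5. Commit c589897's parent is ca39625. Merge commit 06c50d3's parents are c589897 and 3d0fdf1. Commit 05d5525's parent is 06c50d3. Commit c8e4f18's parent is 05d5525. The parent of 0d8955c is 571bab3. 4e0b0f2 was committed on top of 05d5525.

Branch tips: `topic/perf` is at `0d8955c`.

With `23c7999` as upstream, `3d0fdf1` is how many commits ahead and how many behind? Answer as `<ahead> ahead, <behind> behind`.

2 ahead, 0 behind

Reachable from 3d0fdf1: {23c7999, 3d0fdf1, 68df547, e389df5}.
Reachable from 23c7999: {23c7999, 68df547}.
Only in 3d0fdf1's history (ahead): {3d0fdf1, e389df5} — 2.
Only in 23c7999's history (behind): {} — 0.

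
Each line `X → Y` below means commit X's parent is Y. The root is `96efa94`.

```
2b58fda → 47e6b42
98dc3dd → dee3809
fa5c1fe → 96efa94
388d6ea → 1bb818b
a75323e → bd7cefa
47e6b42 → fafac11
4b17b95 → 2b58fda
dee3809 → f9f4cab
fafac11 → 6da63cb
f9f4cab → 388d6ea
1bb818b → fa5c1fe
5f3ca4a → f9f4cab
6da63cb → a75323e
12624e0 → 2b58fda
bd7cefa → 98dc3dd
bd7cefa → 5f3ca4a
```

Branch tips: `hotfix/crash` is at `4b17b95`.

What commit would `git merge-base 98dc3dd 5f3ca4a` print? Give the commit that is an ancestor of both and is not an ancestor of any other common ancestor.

Ancestors of 98dc3dd: {1bb818b, 388d6ea, 96efa94, 98dc3dd, dee3809, f9f4cab, fa5c1fe}.
Ancestors of 5f3ca4a: {1bb818b, 388d6ea, 5f3ca4a, 96efa94, f9f4cab, fa5c1fe}.
Common ancestors: {1bb818b, 388d6ea, 96efa94, f9f4cab, fa5c1fe}.
Among these, f9f4cab is not an ancestor of any other common ancestor — it is the merge base.

f9f4cab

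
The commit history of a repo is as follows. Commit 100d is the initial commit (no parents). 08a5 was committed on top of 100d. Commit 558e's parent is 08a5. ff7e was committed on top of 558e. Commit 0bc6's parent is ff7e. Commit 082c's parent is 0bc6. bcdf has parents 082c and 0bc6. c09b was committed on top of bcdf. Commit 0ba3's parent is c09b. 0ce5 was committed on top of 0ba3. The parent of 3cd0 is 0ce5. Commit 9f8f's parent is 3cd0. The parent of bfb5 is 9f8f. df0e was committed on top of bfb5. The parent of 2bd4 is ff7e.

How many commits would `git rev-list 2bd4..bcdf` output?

3

Reachable from bcdf: {082c, 08a5, 0bc6, 100d, 558e, bcdf, ff7e}.
Reachable from 2bd4: {08a5, 100d, 2bd4, 558e, ff7e}.
In bcdf's history but not 2bd4's: {082c, 0bc6, bcdf} — 3 commits.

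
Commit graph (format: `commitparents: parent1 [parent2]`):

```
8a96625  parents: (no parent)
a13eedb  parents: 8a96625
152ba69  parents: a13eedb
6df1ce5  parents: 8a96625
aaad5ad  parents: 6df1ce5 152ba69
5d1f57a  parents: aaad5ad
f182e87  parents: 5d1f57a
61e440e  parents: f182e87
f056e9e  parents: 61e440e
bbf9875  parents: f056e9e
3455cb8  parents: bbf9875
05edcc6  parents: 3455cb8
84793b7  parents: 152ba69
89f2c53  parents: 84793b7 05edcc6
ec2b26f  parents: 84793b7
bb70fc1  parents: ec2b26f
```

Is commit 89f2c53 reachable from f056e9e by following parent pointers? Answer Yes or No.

No

Ancestors of f056e9e: {152ba69, 5d1f57a, 61e440e, 6df1ce5, 8a96625, a13eedb, aaad5ad, f056e9e, f182e87}.
89f2c53 is not in that set, so it is not an ancestor of f056e9e.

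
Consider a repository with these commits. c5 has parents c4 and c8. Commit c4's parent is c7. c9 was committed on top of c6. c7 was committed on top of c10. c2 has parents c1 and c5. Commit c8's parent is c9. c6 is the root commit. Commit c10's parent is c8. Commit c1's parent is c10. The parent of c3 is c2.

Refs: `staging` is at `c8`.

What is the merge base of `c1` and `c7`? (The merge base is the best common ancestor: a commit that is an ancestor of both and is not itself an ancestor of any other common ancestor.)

c10

Ancestors of c1: {c1, c10, c6, c8, c9}.
Ancestors of c7: {c10, c6, c7, c8, c9}.
Common ancestors: {c10, c6, c8, c9}.
Among these, c10 is not an ancestor of any other common ancestor — it is the merge base.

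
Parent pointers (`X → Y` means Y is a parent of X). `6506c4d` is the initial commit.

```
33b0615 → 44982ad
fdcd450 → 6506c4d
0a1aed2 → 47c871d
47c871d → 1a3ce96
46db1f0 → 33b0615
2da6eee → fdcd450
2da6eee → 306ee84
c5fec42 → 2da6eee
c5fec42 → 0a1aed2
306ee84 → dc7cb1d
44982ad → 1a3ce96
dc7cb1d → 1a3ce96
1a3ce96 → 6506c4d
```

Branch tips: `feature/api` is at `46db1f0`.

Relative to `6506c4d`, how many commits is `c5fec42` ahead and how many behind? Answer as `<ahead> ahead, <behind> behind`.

8 ahead, 0 behind

Reachable from c5fec42: {0a1aed2, 1a3ce96, 2da6eee, 306ee84, 47c871d, 6506c4d, c5fec42, dc7cb1d, fdcd450}.
Reachable from 6506c4d: {6506c4d}.
Only in c5fec42's history (ahead): {0a1aed2, 1a3ce96, 2da6eee, 306ee84, 47c871d, c5fec42, dc7cb1d, fdcd450} — 8.
Only in 6506c4d's history (behind): {} — 0.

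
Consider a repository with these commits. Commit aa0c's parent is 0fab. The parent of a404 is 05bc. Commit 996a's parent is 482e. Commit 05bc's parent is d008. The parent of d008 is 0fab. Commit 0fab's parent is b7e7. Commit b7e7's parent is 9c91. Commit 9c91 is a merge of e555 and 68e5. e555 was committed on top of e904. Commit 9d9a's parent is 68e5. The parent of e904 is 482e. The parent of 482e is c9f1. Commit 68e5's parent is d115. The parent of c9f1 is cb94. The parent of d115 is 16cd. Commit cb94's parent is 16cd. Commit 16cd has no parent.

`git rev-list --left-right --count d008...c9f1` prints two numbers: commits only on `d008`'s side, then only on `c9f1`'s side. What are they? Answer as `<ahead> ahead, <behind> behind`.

9 ahead, 0 behind

Reachable from d008: {0fab, 16cd, 482e, 68e5, 9c91, b7e7, c9f1, cb94, d008, d115, e555, e904}.
Reachable from c9f1: {16cd, c9f1, cb94}.
Only in d008's history (ahead): {0fab, 482e, 68e5, 9c91, b7e7, d008, d115, e555, e904} — 9.
Only in c9f1's history (behind): {} — 0.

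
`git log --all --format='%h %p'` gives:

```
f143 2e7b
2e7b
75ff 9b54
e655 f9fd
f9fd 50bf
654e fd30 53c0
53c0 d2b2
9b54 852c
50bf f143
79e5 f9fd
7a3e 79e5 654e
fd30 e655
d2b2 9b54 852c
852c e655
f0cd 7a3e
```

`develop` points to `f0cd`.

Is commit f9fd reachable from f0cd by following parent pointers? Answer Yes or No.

Ancestors of f0cd (commits reachable by following parents): {2e7b, 50bf, 53c0, 654e, 79e5, 7a3e, 852c, 9b54, d2b2, e655, f0cd, f143, f9fd, fd30}.
f9fd is in that set, so it is an ancestor of f0cd.

Yes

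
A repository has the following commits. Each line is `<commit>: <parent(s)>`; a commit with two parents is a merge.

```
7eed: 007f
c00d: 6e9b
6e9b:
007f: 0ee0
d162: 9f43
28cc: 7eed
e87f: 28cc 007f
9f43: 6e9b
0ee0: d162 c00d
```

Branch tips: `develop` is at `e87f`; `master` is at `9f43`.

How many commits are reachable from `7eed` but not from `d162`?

4

Reachable from 7eed: {007f, 0ee0, 6e9b, 7eed, 9f43, c00d, d162}.
Reachable from d162: {6e9b, 9f43, d162}.
In 7eed's history but not d162's: {007f, 0ee0, 7eed, c00d} — 4 commits.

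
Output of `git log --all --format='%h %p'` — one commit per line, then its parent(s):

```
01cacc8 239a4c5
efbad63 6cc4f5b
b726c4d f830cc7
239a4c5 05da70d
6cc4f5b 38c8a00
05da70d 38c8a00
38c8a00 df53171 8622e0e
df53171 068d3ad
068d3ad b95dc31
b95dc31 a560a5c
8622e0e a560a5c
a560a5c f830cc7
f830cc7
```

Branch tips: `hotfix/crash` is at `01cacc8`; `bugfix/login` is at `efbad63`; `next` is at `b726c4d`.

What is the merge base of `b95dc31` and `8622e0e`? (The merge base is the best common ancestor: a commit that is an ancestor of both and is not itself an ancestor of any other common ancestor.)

a560a5c

Ancestors of b95dc31: {a560a5c, b95dc31, f830cc7}.
Ancestors of 8622e0e: {8622e0e, a560a5c, f830cc7}.
Common ancestors: {a560a5c, f830cc7}.
Among these, a560a5c is not an ancestor of any other common ancestor — it is the merge base.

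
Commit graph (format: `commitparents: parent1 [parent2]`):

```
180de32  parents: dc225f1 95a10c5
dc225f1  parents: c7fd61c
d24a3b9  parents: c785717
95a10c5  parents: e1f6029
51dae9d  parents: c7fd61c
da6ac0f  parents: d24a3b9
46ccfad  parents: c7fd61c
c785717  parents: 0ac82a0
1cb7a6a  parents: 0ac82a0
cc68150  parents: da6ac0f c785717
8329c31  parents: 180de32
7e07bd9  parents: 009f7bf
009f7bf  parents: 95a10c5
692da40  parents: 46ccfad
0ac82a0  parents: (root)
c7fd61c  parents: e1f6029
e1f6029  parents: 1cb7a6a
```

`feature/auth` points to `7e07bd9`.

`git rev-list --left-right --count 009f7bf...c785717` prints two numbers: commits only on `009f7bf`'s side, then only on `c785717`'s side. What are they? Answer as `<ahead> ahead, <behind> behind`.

Reachable from 009f7bf: {009f7bf, 0ac82a0, 1cb7a6a, 95a10c5, e1f6029}.
Reachable from c785717: {0ac82a0, c785717}.
Only in 009f7bf's history (ahead): {009f7bf, 1cb7a6a, 95a10c5, e1f6029} — 4.
Only in c785717's history (behind): {c785717} — 1.

4 ahead, 1 behind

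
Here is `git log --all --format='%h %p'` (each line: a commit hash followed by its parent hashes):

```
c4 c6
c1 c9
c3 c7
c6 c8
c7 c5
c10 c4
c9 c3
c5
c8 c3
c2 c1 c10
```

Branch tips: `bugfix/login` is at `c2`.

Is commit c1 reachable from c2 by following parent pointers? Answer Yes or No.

Ancestors of c2 (commits reachable by following parents): {c1, c10, c2, c3, c4, c5, c6, c7, c8, c9}.
c1 is in that set, so it is an ancestor of c2.

Yes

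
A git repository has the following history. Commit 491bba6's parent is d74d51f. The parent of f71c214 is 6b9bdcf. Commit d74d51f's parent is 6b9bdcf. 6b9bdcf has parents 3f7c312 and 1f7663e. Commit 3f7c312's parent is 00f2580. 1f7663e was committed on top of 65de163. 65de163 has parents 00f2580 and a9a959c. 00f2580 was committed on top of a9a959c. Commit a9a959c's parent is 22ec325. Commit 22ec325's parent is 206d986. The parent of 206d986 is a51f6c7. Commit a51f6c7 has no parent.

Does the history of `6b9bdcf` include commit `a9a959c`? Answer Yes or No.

Yes

Ancestors of 6b9bdcf (commits reachable by following parents): {00f2580, 1f7663e, 206d986, 22ec325, 3f7c312, 65de163, 6b9bdcf, a51f6c7, a9a959c}.
a9a959c is in that set, so it is an ancestor of 6b9bdcf.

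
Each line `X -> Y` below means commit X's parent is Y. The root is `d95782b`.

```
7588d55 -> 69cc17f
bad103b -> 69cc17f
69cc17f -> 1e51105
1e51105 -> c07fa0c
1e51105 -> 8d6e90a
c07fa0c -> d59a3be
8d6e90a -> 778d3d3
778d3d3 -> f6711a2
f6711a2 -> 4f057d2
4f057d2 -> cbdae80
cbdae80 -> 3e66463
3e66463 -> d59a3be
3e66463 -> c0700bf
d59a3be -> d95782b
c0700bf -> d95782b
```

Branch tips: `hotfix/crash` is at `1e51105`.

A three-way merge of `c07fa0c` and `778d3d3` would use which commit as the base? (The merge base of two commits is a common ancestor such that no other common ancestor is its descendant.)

Ancestors of c07fa0c: {c07fa0c, d59a3be, d95782b}.
Ancestors of 778d3d3: {3e66463, 4f057d2, 778d3d3, c0700bf, cbdae80, d59a3be, d95782b, f6711a2}.
Common ancestors: {d59a3be, d95782b}.
Among these, d59a3be is not an ancestor of any other common ancestor — it is the merge base.

d59a3be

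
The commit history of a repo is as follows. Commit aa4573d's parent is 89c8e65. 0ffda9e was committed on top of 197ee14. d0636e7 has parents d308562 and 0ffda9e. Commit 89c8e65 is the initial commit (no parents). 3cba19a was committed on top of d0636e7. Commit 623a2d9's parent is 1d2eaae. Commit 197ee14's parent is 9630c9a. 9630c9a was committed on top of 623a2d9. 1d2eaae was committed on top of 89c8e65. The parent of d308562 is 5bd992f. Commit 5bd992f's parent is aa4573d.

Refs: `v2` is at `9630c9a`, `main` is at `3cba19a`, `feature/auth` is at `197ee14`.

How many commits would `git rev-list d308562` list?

Walking parent pointers from d308562: reachable set = {5bd992f, 89c8e65, aa4573d, d308562}.
That is 4 commits.

4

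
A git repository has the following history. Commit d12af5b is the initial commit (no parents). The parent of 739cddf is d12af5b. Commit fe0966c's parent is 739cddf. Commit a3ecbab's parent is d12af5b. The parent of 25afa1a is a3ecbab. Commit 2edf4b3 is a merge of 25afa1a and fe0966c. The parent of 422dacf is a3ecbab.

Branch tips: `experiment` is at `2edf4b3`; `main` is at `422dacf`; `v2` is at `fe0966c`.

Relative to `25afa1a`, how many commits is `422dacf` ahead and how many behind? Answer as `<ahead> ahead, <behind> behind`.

Reachable from 422dacf: {422dacf, a3ecbab, d12af5b}.
Reachable from 25afa1a: {25afa1a, a3ecbab, d12af5b}.
Only in 422dacf's history (ahead): {422dacf} — 1.
Only in 25afa1a's history (behind): {25afa1a} — 1.

1 ahead, 1 behind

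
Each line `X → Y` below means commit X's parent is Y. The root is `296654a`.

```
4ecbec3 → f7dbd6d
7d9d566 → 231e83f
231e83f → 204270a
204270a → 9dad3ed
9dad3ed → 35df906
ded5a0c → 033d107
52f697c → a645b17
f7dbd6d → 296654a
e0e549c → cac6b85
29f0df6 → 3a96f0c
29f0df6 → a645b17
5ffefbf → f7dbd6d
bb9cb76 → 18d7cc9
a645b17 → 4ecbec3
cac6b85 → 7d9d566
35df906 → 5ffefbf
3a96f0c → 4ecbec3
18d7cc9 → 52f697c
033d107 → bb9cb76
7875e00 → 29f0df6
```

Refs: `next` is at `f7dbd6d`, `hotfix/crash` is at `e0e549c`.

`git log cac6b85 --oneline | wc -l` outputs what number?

Walking parent pointers from cac6b85: reachable set = {204270a, 231e83f, 296654a, 35df906, 5ffefbf, 7d9d566, 9dad3ed, cac6b85, f7dbd6d}.
That is 9 commits.

9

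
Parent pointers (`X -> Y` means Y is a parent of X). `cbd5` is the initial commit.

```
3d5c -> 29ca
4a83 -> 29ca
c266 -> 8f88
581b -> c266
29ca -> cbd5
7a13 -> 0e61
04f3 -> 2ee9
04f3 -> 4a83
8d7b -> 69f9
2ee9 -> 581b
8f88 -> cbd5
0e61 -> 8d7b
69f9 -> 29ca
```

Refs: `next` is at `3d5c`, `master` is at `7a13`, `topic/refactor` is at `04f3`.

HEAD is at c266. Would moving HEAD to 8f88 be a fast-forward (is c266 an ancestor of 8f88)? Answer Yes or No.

A fast-forward from c266 to 8f88 is possible iff c266 is an ancestor of 8f88.
Ancestors of 8f88: {8f88, cbd5}.
c266 is not among them, so fast-forward is not possible.

No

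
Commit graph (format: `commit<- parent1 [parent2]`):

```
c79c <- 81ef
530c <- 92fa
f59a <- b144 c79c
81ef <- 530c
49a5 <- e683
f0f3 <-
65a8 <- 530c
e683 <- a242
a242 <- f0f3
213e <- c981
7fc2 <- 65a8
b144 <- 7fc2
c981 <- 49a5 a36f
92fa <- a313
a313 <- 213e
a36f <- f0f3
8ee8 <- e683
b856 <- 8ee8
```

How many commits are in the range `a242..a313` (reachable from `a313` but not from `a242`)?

Reachable from a313: {213e, 49a5, a242, a313, a36f, c981, e683, f0f3}.
Reachable from a242: {a242, f0f3}.
In a313's history but not a242's: {213e, 49a5, a313, a36f, c981, e683} — 6 commits.

6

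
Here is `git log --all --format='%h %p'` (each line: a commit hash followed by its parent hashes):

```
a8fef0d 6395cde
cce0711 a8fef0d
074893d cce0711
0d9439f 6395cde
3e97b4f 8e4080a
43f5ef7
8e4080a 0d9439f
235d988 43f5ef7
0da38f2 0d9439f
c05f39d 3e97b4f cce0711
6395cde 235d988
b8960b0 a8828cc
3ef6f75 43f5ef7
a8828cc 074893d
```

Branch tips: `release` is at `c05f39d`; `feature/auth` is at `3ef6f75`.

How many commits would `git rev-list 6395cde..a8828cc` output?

Reachable from a8828cc: {074893d, 235d988, 43f5ef7, 6395cde, a8828cc, a8fef0d, cce0711}.
Reachable from 6395cde: {235d988, 43f5ef7, 6395cde}.
In a8828cc's history but not 6395cde's: {074893d, a8828cc, a8fef0d, cce0711} — 4 commits.

4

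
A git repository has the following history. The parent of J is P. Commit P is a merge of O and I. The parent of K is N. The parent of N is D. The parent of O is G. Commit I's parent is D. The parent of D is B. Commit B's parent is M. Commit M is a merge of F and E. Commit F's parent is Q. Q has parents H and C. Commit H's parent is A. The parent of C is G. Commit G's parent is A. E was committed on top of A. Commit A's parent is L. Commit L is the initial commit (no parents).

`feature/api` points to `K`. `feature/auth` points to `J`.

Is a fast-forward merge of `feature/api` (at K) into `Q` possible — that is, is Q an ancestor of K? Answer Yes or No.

Yes

A fast-forward from Q to K is possible iff Q is an ancestor of K.
Ancestors of K: {A, B, C, D, E, F, G, H, K, L, M, N, Q}.
Q is among them, so fast-forward is possible.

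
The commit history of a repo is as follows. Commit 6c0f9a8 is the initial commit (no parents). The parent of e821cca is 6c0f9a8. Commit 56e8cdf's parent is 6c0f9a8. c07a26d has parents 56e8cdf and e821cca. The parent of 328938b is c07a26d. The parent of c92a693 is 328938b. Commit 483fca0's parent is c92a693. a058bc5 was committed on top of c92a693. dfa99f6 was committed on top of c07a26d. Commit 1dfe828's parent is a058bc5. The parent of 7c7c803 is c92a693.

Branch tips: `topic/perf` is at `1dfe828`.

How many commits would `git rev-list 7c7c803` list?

Walking parent pointers from 7c7c803: reachable set = {328938b, 56e8cdf, 6c0f9a8, 7c7c803, c07a26d, c92a693, e821cca}.
That is 7 commits.

7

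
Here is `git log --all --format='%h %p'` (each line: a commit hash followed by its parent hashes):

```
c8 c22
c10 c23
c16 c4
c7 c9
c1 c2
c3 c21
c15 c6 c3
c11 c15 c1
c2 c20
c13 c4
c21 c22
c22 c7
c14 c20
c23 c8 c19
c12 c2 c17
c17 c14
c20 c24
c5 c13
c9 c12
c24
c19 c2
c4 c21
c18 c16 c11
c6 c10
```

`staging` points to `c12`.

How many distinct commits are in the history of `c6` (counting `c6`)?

14

Walking parent pointers from c6: reachable set = {c10, c12, c14, c17, c19, c2, c20, c22, c23, c24, c6, c7, c8, c9}.
That is 14 commits.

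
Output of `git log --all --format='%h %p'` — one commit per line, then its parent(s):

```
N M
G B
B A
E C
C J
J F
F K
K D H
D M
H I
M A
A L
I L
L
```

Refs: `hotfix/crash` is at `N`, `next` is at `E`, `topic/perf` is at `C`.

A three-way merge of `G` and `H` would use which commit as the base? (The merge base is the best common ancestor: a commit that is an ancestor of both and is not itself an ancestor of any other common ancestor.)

L

Ancestors of G: {A, B, G, L}.
Ancestors of H: {H, I, L}.
Common ancestors: {L}.
The only common ancestor is L, so it is the merge base.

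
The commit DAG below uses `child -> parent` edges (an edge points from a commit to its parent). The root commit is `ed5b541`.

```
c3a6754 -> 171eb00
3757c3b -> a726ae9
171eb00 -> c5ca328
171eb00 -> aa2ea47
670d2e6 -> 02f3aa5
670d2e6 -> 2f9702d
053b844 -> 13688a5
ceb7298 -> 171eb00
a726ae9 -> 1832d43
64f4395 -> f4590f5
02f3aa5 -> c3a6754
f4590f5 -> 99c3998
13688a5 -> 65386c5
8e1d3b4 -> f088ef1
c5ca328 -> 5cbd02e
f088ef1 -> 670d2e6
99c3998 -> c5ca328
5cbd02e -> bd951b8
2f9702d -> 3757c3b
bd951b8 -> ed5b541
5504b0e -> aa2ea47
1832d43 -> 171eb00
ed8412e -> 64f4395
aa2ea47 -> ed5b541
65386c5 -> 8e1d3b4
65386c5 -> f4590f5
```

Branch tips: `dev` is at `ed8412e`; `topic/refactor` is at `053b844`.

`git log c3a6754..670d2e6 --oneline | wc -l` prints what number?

6

Reachable from 670d2e6: {02f3aa5, 171eb00, 1832d43, 2f9702d, 3757c3b, 5cbd02e, 670d2e6, a726ae9, aa2ea47, bd951b8, c3a6754, c5ca328, ed5b541}.
Reachable from c3a6754: {171eb00, 5cbd02e, aa2ea47, bd951b8, c3a6754, c5ca328, ed5b541}.
In 670d2e6's history but not c3a6754's: {02f3aa5, 1832d43, 2f9702d, 3757c3b, 670d2e6, a726ae9} — 6 commits.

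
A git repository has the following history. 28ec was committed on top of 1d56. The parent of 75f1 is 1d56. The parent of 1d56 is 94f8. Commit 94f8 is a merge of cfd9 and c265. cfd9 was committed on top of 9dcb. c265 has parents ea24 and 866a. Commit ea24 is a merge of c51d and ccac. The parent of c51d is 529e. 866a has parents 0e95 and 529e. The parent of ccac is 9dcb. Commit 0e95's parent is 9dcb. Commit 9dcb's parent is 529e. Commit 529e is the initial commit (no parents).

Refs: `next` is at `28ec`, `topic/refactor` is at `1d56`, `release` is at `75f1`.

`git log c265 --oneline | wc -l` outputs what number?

8

Walking parent pointers from c265: reachable set = {0e95, 529e, 866a, 9dcb, c265, c51d, ccac, ea24}.
That is 8 commits.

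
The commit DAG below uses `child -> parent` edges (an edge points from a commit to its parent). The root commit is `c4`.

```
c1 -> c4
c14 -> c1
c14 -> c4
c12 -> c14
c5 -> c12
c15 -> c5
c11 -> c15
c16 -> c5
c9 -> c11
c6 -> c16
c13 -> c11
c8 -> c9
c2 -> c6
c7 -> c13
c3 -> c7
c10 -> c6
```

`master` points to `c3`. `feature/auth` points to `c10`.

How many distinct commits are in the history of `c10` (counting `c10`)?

Walking parent pointers from c10: reachable set = {c1, c10, c12, c14, c16, c4, c5, c6}.
That is 8 commits.

8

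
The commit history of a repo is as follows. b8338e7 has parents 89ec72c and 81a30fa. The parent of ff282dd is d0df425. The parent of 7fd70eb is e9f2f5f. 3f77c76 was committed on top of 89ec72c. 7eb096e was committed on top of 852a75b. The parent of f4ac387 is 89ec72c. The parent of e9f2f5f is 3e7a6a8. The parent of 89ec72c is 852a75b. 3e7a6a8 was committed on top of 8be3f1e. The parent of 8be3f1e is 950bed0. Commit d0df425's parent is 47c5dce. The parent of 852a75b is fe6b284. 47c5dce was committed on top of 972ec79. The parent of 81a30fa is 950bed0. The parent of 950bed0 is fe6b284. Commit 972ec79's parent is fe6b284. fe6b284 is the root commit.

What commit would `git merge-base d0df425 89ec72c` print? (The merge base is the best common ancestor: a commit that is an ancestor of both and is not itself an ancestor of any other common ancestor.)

fe6b284

Ancestors of d0df425: {47c5dce, 972ec79, d0df425, fe6b284}.
Ancestors of 89ec72c: {852a75b, 89ec72c, fe6b284}.
Common ancestors: {fe6b284}.
The only common ancestor is fe6b284, so it is the merge base.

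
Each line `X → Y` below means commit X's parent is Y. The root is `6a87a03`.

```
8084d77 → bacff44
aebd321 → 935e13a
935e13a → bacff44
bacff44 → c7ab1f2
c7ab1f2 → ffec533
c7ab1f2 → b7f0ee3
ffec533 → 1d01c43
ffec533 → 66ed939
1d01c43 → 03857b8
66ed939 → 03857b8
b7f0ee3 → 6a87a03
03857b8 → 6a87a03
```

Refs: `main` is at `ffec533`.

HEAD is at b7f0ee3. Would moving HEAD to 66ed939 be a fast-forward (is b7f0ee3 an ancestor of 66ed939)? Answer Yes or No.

A fast-forward from b7f0ee3 to 66ed939 is possible iff b7f0ee3 is an ancestor of 66ed939.
Ancestors of 66ed939: {03857b8, 66ed939, 6a87a03}.
b7f0ee3 is not among them, so fast-forward is not possible.

No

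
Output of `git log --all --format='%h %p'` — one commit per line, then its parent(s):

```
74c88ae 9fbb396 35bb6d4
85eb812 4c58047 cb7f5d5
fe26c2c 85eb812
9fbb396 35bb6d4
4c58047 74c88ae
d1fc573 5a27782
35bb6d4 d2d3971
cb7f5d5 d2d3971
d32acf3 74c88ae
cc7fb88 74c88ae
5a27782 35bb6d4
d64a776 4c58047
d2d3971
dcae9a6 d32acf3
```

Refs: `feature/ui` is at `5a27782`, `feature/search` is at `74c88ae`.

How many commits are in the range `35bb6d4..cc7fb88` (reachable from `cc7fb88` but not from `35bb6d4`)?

3

Reachable from cc7fb88: {35bb6d4, 74c88ae, 9fbb396, cc7fb88, d2d3971}.
Reachable from 35bb6d4: {35bb6d4, d2d3971}.
In cc7fb88's history but not 35bb6d4's: {74c88ae, 9fbb396, cc7fb88} — 3 commits.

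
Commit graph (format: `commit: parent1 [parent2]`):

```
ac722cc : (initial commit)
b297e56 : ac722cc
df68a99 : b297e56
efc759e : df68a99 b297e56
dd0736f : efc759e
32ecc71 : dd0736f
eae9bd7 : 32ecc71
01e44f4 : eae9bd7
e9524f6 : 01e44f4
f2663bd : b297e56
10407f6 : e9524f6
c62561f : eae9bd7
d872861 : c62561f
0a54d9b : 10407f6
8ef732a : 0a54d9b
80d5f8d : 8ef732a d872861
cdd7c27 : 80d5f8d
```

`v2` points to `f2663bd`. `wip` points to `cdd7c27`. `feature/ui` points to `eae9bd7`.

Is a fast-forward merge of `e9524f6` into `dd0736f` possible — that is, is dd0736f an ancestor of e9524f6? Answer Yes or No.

A fast-forward from dd0736f to e9524f6 is possible iff dd0736f is an ancestor of e9524f6.
Ancestors of e9524f6: {01e44f4, 32ecc71, ac722cc, b297e56, dd0736f, df68a99, e9524f6, eae9bd7, efc759e}.
dd0736f is among them, so fast-forward is possible.

Yes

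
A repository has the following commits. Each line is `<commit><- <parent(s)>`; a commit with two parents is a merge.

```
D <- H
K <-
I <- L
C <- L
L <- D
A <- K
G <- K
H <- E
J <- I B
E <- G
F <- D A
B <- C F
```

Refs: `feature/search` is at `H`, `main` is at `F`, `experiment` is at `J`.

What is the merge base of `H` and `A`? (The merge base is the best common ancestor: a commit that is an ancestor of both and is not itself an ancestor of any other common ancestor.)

Ancestors of H: {E, G, H, K}.
Ancestors of A: {A, K}.
Common ancestors: {K}.
The only common ancestor is K, so it is the merge base.

K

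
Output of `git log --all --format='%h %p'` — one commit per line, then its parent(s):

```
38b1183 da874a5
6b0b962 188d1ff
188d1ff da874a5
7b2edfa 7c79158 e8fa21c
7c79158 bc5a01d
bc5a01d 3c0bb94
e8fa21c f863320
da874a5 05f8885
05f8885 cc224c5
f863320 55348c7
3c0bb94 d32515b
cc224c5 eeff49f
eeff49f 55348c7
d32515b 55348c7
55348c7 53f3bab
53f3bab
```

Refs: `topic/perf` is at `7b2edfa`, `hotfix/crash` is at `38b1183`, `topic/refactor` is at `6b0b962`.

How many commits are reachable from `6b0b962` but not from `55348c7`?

6

Reachable from 6b0b962: {05f8885, 188d1ff, 53f3bab, 55348c7, 6b0b962, cc224c5, da874a5, eeff49f}.
Reachable from 55348c7: {53f3bab, 55348c7}.
In 6b0b962's history but not 55348c7's: {05f8885, 188d1ff, 6b0b962, cc224c5, da874a5, eeff49f} — 6 commits.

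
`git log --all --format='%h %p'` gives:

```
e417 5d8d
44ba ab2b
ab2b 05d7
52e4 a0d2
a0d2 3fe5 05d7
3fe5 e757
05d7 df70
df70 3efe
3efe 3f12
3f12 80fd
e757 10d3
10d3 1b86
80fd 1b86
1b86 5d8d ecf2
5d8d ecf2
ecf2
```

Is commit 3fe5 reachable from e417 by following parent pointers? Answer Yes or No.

No

Ancestors of e417: {5d8d, e417, ecf2}.
3fe5 is not in that set, so it is not an ancestor of e417.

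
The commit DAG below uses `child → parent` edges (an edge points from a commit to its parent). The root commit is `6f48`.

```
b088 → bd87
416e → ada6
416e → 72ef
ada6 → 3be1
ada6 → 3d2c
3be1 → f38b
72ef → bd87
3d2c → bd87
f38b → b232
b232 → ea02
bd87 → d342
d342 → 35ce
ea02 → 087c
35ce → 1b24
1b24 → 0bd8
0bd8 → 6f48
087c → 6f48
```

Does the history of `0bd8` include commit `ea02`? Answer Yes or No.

Ancestors of 0bd8: {0bd8, 6f48}.
ea02 is not in that set, so it is not an ancestor of 0bd8.

No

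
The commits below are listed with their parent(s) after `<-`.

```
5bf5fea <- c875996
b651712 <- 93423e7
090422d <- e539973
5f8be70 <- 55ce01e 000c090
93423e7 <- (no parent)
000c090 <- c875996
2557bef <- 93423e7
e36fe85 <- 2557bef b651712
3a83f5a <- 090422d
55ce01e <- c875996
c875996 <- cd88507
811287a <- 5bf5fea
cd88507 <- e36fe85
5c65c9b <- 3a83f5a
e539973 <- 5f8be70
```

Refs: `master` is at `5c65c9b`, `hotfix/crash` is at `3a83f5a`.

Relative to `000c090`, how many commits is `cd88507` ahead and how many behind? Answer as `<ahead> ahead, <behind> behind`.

0 ahead, 2 behind

Reachable from cd88507: {2557bef, 93423e7, b651712, cd88507, e36fe85}.
Reachable from 000c090: {000c090, 2557bef, 93423e7, b651712, c875996, cd88507, e36fe85}.
Only in cd88507's history (ahead): {} — 0.
Only in 000c090's history (behind): {000c090, c875996} — 2.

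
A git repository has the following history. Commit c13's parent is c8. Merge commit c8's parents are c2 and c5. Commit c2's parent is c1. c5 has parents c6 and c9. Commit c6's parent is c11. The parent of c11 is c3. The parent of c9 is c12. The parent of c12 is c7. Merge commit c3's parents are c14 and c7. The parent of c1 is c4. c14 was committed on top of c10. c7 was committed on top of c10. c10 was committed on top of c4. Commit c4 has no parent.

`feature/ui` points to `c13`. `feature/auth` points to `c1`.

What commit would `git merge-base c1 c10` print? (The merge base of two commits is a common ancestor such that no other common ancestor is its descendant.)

c4

Ancestors of c1: {c1, c4}.
Ancestors of c10: {c10, c4}.
Common ancestors: {c4}.
The only common ancestor is c4, so it is the merge base.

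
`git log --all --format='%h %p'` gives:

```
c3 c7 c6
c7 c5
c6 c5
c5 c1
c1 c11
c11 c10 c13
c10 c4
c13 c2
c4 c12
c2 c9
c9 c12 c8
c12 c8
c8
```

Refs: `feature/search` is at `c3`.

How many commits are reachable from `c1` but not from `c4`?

Reachable from c1: {c1, c10, c11, c12, c13, c2, c4, c8, c9}.
Reachable from c4: {c12, c4, c8}.
In c1's history but not c4's: {c1, c10, c11, c13, c2, c9} — 6 commits.

6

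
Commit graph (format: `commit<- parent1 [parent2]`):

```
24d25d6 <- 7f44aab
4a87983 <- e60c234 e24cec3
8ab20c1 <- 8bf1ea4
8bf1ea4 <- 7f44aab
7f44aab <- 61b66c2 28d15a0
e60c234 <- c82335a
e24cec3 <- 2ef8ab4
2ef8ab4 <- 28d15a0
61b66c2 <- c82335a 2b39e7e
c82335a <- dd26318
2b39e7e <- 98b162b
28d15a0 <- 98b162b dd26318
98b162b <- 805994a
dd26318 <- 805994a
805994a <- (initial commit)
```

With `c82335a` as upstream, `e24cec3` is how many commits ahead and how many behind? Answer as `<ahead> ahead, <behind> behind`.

Reachable from e24cec3: {28d15a0, 2ef8ab4, 805994a, 98b162b, dd26318, e24cec3}.
Reachable from c82335a: {805994a, c82335a, dd26318}.
Only in e24cec3's history (ahead): {28d15a0, 2ef8ab4, 98b162b, e24cec3} — 4.
Only in c82335a's history (behind): {c82335a} — 1.

4 ahead, 1 behind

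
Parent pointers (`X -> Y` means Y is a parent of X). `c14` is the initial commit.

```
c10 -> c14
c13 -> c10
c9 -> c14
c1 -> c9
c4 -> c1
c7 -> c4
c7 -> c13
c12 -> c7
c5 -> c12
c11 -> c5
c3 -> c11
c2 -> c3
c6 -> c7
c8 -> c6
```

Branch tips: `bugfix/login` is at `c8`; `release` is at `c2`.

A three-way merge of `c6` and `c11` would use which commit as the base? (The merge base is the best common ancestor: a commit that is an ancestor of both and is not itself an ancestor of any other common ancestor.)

c7

Ancestors of c6: {c1, c10, c13, c14, c4, c6, c7, c9}.
Ancestors of c11: {c1, c10, c11, c12, c13, c14, c4, c5, c7, c9}.
Common ancestors: {c1, c10, c13, c14, c4, c7, c9}.
Among these, c7 is not an ancestor of any other common ancestor — it is the merge base.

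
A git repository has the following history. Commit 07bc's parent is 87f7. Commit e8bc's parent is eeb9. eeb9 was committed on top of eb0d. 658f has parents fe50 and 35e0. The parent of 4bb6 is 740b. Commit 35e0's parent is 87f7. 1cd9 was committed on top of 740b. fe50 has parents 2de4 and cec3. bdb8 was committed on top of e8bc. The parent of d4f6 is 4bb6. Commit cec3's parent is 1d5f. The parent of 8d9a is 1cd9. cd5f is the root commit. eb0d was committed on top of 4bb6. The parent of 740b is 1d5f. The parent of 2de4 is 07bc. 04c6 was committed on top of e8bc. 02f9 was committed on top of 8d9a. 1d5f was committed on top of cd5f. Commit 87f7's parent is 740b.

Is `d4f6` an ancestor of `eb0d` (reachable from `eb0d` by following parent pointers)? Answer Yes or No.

Ancestors of eb0d: {1d5f, 4bb6, 740b, cd5f, eb0d}.
d4f6 is not in that set, so it is not an ancestor of eb0d.

No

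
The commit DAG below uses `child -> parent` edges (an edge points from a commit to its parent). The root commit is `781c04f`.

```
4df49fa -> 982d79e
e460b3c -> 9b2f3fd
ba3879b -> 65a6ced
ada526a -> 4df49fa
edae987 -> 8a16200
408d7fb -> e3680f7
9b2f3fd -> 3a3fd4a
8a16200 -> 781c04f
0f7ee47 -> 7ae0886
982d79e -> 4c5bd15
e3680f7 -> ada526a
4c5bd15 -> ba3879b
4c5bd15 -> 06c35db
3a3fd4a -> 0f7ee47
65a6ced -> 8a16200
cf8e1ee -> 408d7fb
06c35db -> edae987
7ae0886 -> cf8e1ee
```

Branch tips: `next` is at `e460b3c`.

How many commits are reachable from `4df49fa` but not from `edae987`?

6

Reachable from 4df49fa: {06c35db, 4c5bd15, 4df49fa, 65a6ced, 781c04f, 8a16200, 982d79e, ba3879b, edae987}.
Reachable from edae987: {781c04f, 8a16200, edae987}.
In 4df49fa's history but not edae987's: {06c35db, 4c5bd15, 4df49fa, 65a6ced, 982d79e, ba3879b} — 6 commits.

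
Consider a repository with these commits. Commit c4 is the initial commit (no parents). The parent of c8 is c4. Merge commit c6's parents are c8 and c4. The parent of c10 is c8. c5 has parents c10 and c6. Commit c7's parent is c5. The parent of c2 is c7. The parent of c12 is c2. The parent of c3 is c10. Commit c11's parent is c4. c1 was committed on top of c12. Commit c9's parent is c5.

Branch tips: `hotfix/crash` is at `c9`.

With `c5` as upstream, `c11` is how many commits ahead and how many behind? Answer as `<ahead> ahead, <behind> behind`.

Reachable from c11: {c11, c4}.
Reachable from c5: {c10, c4, c5, c6, c8}.
Only in c11's history (ahead): {c11} — 1.
Only in c5's history (behind): {c10, c5, c6, c8} — 4.

1 ahead, 4 behind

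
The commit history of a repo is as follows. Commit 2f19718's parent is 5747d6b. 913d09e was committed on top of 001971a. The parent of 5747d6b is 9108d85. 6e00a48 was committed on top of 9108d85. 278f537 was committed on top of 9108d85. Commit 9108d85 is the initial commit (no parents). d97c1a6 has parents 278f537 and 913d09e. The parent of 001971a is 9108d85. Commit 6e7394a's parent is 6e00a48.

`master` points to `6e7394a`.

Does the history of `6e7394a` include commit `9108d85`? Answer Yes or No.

Ancestors of 6e7394a (commits reachable by following parents): {6e00a48, 6e7394a, 9108d85}.
9108d85 is in that set, so it is an ancestor of 6e7394a.

Yes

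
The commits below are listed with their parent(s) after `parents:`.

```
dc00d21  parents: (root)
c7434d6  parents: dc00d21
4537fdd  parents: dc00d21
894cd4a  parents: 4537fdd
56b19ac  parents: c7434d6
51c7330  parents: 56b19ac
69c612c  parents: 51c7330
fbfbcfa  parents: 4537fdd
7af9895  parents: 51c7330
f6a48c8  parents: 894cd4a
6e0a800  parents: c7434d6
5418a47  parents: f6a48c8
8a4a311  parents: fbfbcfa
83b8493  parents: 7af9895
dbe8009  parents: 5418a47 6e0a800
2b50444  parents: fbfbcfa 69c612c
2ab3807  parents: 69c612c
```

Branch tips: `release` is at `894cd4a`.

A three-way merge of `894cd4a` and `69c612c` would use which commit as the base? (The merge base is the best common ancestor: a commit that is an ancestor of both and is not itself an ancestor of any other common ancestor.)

Ancestors of 894cd4a: {4537fdd, 894cd4a, dc00d21}.
Ancestors of 69c612c: {51c7330, 56b19ac, 69c612c, c7434d6, dc00d21}.
Common ancestors: {dc00d21}.
The only common ancestor is dc00d21, so it is the merge base.

dc00d21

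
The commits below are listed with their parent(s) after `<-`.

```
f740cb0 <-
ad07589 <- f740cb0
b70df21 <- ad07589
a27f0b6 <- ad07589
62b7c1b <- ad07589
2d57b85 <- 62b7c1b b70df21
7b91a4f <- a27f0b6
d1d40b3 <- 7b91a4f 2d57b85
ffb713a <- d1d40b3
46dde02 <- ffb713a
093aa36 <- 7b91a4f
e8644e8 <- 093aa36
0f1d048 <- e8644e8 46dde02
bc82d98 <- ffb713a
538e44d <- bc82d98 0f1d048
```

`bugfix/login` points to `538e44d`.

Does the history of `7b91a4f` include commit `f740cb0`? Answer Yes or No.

Ancestors of 7b91a4f (commits reachable by following parents): {7b91a4f, a27f0b6, ad07589, f740cb0}.
f740cb0 is in that set, so it is an ancestor of 7b91a4f.

Yes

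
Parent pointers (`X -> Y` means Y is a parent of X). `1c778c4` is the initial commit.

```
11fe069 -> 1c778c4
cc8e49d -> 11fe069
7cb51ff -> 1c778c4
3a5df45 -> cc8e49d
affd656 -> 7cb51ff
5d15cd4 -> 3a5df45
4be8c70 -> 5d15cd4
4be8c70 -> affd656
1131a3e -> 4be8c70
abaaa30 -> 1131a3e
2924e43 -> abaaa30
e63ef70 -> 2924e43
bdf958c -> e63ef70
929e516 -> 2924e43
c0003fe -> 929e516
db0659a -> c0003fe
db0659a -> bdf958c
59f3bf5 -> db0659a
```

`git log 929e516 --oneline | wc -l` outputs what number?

Walking parent pointers from 929e516: reachable set = {1131a3e, 11fe069, 1c778c4, 2924e43, 3a5df45, 4be8c70, 5d15cd4, 7cb51ff, 929e516, abaaa30, affd656, cc8e49d}.
That is 12 commits.

12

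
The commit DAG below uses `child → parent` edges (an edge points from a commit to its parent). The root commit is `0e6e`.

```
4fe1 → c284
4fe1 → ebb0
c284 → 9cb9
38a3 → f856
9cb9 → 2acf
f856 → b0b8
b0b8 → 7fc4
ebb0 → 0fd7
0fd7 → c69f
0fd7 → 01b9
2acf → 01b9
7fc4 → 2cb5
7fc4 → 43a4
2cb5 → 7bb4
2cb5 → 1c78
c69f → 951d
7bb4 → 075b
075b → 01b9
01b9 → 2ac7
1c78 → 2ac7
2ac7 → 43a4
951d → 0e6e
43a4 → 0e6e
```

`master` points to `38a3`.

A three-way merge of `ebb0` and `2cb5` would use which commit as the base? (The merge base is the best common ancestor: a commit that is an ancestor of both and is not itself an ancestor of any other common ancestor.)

Ancestors of ebb0: {01b9, 0e6e, 0fd7, 2ac7, 43a4, 951d, c69f, ebb0}.
Ancestors of 2cb5: {01b9, 075b, 0e6e, 1c78, 2ac7, 2cb5, 43a4, 7bb4}.
Common ancestors: {01b9, 0e6e, 2ac7, 43a4}.
Among these, 01b9 is not an ancestor of any other common ancestor — it is the merge base.

01b9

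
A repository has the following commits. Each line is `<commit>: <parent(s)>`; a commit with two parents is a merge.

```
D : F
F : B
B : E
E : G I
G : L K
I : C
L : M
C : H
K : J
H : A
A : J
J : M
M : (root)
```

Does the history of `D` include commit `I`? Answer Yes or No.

Yes

Ancestors of D (commits reachable by following parents): {A, B, C, D, E, F, G, H, I, J, K, L, M}.
I is in that set, so it is an ancestor of D.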